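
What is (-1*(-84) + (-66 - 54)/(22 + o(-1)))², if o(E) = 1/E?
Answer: 300304/49 ≈ 6128.7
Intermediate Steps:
o(E) = 1/E
(-1*(-84) + (-66 - 54)/(22 + o(-1)))² = (-1*(-84) + (-66 - 54)/(22 + 1/(-1)))² = (84 - 120/(22 - 1))² = (84 - 120/21)² = (84 - 120*1/21)² = (84 - 40/7)² = (548/7)² = 300304/49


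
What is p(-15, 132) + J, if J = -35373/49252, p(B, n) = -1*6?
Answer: -330885/49252 ≈ -6.7182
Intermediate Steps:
p(B, n) = -6
J = -35373/49252 (J = -35373*1/49252 = -35373/49252 ≈ -0.71820)
p(-15, 132) + J = -6 - 35373/49252 = -330885/49252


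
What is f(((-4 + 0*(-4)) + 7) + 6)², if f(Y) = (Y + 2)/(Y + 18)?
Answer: 121/729 ≈ 0.16598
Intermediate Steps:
f(Y) = (2 + Y)/(18 + Y)
f(((-4 + 0*(-4)) + 7) + 6)² = ((2 + (((-4 + 0*(-4)) + 7) + 6))/(18 + (((-4 + 0*(-4)) + 7) + 6)))² = ((2 + (((-4 + 0) + 7) + 6))/(18 + (((-4 + 0) + 7) + 6)))² = ((2 + ((-4 + 7) + 6))/(18 + ((-4 + 7) + 6)))² = ((2 + (3 + 6))/(18 + (3 + 6)))² = ((2 + 9)/(18 + 9))² = (11/27)² = 121/729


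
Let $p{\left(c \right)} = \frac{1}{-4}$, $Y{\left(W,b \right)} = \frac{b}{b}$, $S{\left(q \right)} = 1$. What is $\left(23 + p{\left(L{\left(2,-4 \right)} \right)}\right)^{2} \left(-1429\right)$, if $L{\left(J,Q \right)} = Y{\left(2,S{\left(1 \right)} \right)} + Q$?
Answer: $- \frac{11833549}{16} \approx -7.396 \cdot 10^{5}$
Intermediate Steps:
$Y{\left(W,b \right)} = 1$
$L{\left(J,Q \right)} = 1 + Q$
$p{\left(c \right)} = - \frac{1}{4}$
$\left(23 + p{\left(L{\left(2,-4 \right)} \right)}\right)^{2} \left(-1429\right) = \left(23 - \frac{1}{4}\right)^{2} \left(-1429\right) = \left(\frac{91}{4}\right)^{2} \left(-1429\right) = \frac{8281}{16} \left(-1429\right) = - \frac{11833549}{16}$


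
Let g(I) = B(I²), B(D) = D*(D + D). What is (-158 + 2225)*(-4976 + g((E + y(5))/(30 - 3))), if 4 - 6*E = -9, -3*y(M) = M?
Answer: -14576210692303/1417176 ≈ -1.0285e+7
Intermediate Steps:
y(M) = -M/3
E = 13/6 (E = ⅔ - ⅙*(-9) = ⅔ + 3/2 = 13/6 ≈ 2.1667)
B(D) = 2*D² (B(D) = D*(2*D) = 2*D²)
g(I) = 2*I⁴ (g(I) = 2*(I²)² = 2*I⁴)
(-158 + 2225)*(-4976 + g((E + y(5))/(30 - 3))) = (-158 + 2225)*(-4976 + 2*((13/6 - ⅓*5)/(30 - 3))⁴) = 2067*(-4976 + 2*((13/6 - 5/3)/27)⁴) = 2067*(-4976 + 2*((½)*(1/27))⁴) = 2067*(-4976 + 2*(1/54)⁴) = 2067*(-4976 + 2*(1/8503056)) = 2067*(-4976 + 1/4251528) = 2067*(-21155603327/4251528) = -14576210692303/1417176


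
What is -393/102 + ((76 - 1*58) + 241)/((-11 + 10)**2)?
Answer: 8675/34 ≈ 255.15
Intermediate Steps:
-393/102 + ((76 - 1*58) + 241)/((-11 + 10)**2) = -393*1/102 + ((76 - 58) + 241)/((-1)**2) = -131/34 + (18 + 241)/1 = -131/34 + 259*1 = -131/34 + 259 = 8675/34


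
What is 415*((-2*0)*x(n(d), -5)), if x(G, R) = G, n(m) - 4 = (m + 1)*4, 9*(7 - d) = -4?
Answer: 0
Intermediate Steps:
d = 67/9 (d = 7 - ⅑*(-4) = 7 + 4/9 = 67/9 ≈ 7.4444)
n(m) = 8 + 4*m (n(m) = 4 + (m + 1)*4 = 4 + (1 + m)*4 = 4 + (4 + 4*m) = 8 + 4*m)
415*((-2*0)*x(n(d), -5)) = 415*((-2*0)*(8 + 4*(67/9))) = 415*(0*(8 + 268/9)) = 415*(0*(340/9)) = 415*0 = 0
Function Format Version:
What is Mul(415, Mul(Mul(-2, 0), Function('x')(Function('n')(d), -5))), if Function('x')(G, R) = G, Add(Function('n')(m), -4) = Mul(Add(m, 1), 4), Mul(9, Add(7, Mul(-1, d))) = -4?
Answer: 0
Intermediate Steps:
d = Rational(67, 9) (d = Add(7, Mul(Rational(-1, 9), -4)) = Add(7, Rational(4, 9)) = Rational(67, 9) ≈ 7.4444)
Function('n')(m) = Add(8, Mul(4, m)) (Function('n')(m) = Add(4, Mul(Add(m, 1), 4)) = Add(4, Mul(Add(1, m), 4)) = Add(4, Add(4, Mul(4, m))) = Add(8, Mul(4, m)))
Mul(415, Mul(Mul(-2, 0), Function('x')(Function('n')(d), -5))) = Mul(415, Mul(Mul(-2, 0), Add(8, Mul(4, Rational(67, 9))))) = Mul(415, Mul(0, Add(8, Rational(268, 9)))) = Mul(415, Mul(0, Rational(340, 9))) = Mul(415, 0) = 0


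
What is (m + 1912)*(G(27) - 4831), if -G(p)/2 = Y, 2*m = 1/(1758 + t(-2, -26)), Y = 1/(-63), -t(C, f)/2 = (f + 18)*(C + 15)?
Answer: -762702084245/82572 ≈ -9.2368e+6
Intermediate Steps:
t(C, f) = -2*(15 + C)*(18 + f) (t(C, f) = -2*(f + 18)*(C + 15) = -2*(18 + f)*(15 + C) = -2*(15 + C)*(18 + f))
Y = -1/63 ≈ -0.015873
m = 1/3932 (m = 1/(2*(1758 + (-540 - 36*(-2) - 30*(-26) - 2*(-2)*(-26)))) = 1/(2*(1758 + (-540 + 72 + 780 - 104))) = 1/(2*(1758 + 208)) = (½)/1966 = (½)*(1/1966) = 1/3932 ≈ 0.00025432)
G(p) = 2/63 (G(p) = -2*(-1/63) = 2/63)
(m + 1912)*(G(27) - 4831) = (1/3932 + 1912)*(2/63 - 4831) = (7517985/3932)*(-304351/63) = -762702084245/82572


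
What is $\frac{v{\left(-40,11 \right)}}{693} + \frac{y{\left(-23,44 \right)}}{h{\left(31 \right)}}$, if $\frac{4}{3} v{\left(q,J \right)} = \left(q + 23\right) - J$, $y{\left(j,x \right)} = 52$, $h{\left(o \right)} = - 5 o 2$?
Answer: $- \frac{1013}{5115} \approx -0.19805$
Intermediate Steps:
$h{\left(o \right)} = - 10 o$
$v{\left(q,J \right)} = \frac{69}{4} - \frac{3 J}{4} + \frac{3 q}{4}$ ($v{\left(q,J \right)} = \frac{3 \left(\left(q + 23\right) - J\right)}{4} = \frac{3 \left(\left(23 + q\right) - J\right)}{4} = \frac{3 \left(23 + q - J\right)}{4} = \frac{69}{4} - \frac{3 J}{4} + \frac{3 q}{4}$)
$\frac{v{\left(-40,11 \right)}}{693} + \frac{y{\left(-23,44 \right)}}{h{\left(31 \right)}} = \frac{\frac{69}{4} - \frac{33}{4} + \frac{3}{4} \left(-40\right)}{693} + \frac{52}{\left(-10\right) 31} = \left(\frac{69}{4} - \frac{33}{4} - 30\right) \frac{1}{693} + \frac{52}{-310} = \left(-21\right) \frac{1}{693} + 52 \left(- \frac{1}{310}\right) = - \frac{1}{33} - \frac{26}{155} = - \frac{1013}{5115}$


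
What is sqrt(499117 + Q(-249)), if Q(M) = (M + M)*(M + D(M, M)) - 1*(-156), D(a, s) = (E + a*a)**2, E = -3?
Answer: I*sqrt(1914187874717) ≈ 1.3835e+6*I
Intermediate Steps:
D(a, s) = (-3 + a**2)**2 (D(a, s) = (-3 + a*a)**2 = (-3 + a**2)**2)
Q(M) = 156 + 2*M*(M + (-3 + M**2)**2) (Q(M) = (M + M)*(M + (-3 + M**2)**2) - 1*(-156) = (2*M)*(M + (-3 + M**2)**2) + 156 = 2*M*(M + (-3 + M**2)**2) + 156 = 156 + 2*M*(M + (-3 + M**2)**2))
sqrt(499117 + Q(-249)) = sqrt(499117 + (156 + 2*(-249)**2 + 2*(-249)*(-3 + (-249)**2)**2)) = sqrt(499117 + (156 + 2*62001 + 2*(-249)*(-3 + 62001)**2)) = sqrt(499117 + (156 + 124002 + 2*(-249)*61998**2)) = sqrt(499117 + (156 + 124002 + 2*(-249)*3843752004)) = sqrt(499117 + (156 + 124002 - 1914188497992)) = sqrt(499117 - 1914188373834) = sqrt(-1914187874717) = I*sqrt(1914187874717)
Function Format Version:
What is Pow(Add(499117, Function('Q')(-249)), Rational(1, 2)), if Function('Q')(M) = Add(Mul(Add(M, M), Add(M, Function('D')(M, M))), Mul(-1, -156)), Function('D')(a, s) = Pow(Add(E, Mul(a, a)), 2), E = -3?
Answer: Mul(I, Pow(1914187874717, Rational(1, 2))) ≈ Mul(1.3835e+6, I)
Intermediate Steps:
Function('D')(a, s) = Pow(Add(-3, Pow(a, 2)), 2) (Function('D')(a, s) = Pow(Add(-3, Mul(a, a)), 2) = Pow(Add(-3, Pow(a, 2)), 2))
Function('Q')(M) = Add(156, Mul(2, M, Add(M, Pow(Add(-3, Pow(M, 2)), 2)))) (Function('Q')(M) = Add(Mul(Add(M, M), Add(M, Pow(Add(-3, Pow(M, 2)), 2))), Mul(-1, -156)) = Add(Mul(Mul(2, M), Add(M, Pow(Add(-3, Pow(M, 2)), 2))), 156) = Add(Mul(2, M, Add(M, Pow(Add(-3, Pow(M, 2)), 2))), 156) = Add(156, Mul(2, M, Add(M, Pow(Add(-3, Pow(M, 2)), 2)))))
Pow(Add(499117, Function('Q')(-249)), Rational(1, 2)) = Pow(Add(499117, Add(156, Mul(2, Pow(-249, 2)), Mul(2, -249, Pow(Add(-3, Pow(-249, 2)), 2)))), Rational(1, 2)) = Pow(Add(499117, Add(156, Mul(2, 62001), Mul(2, -249, Pow(Add(-3, 62001), 2)))), Rational(1, 2)) = Pow(Add(499117, Add(156, 124002, Mul(2, -249, Pow(61998, 2)))), Rational(1, 2)) = Pow(Add(499117, Add(156, 124002, Mul(2, -249, 3843752004))), Rational(1, 2)) = Pow(Add(499117, Add(156, 124002, -1914188497992)), Rational(1, 2)) = Pow(Add(499117, -1914188373834), Rational(1, 2)) = Pow(-1914187874717, Rational(1, 2)) = Mul(I, Pow(1914187874717, Rational(1, 2)))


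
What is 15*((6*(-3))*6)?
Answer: -1620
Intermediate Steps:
15*((6*(-3))*6) = 15*(-18*6) = 15*(-108) = -1620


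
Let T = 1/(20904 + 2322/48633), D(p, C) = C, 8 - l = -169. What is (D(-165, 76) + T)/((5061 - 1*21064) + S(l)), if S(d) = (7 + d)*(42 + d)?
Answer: 598943153/191448906018 ≈ 0.0031285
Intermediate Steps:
l = 177 (l = 8 - 1*(-169) = 8 + 169 = 177)
T = 377/7880826 (T = 1/(20904 + 2322*(1/48633)) = 1/(20904 + 18/377) = 1/(7880826/377) = 377/7880826 ≈ 4.7838e-5)
(D(-165, 76) + T)/((5061 - 1*21064) + S(l)) = (76 + 377/7880826)/((5061 - 1*21064) + (294 + 177**2 + 49*177)) = 598943153/(7880826*((5061 - 21064) + (294 + 31329 + 8673))) = 598943153/(7880826*(-16003 + 40296)) = (598943153/7880826)/24293 = (598943153/7880826)*(1/24293) = 598943153/191448906018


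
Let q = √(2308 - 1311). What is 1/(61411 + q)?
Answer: 61411/3771309924 - √997/3771309924 ≈ 1.6275e-5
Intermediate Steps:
q = √997 ≈ 31.575
1/(61411 + q) = 1/(61411 + √997)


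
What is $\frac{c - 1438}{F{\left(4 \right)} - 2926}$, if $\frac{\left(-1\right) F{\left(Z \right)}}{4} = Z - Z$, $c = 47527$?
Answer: $- \frac{46089}{2926} \approx -15.752$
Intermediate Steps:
$F{\left(Z \right)} = 0$ ($F{\left(Z \right)} = - 4 \left(Z - Z\right) = \left(-4\right) 0 = 0$)
$\frac{c - 1438}{F{\left(4 \right)} - 2926} = \frac{47527 - 1438}{0 - 2926} = \frac{46089}{-2926} = 46089 \left(- \frac{1}{2926}\right) = - \frac{46089}{2926}$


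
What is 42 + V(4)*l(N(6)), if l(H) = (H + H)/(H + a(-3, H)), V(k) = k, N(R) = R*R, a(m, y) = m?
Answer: 558/11 ≈ 50.727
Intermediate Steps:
N(R) = R²
l(H) = 2*H/(-3 + H) (l(H) = (H + H)/(H - 3) = (2*H)/(-3 + H) = 2*H/(-3 + H))
42 + V(4)*l(N(6)) = 42 + 4*(2*6²/(-3 + 6²)) = 42 + 4*(2*36/(-3 + 36)) = 42 + 4*(2*36/33) = 42 + 4*(2*36*(1/33)) = 42 + 4*(24/11) = 42 + 96/11 = 558/11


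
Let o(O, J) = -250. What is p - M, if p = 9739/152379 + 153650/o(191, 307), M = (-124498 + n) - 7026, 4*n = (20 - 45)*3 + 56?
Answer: 398971540037/3047580 ≈ 1.3091e+5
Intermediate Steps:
n = -19/4 (n = ((20 - 45)*3 + 56)/4 = (-25*3 + 56)/4 = (-75 + 56)/4 = (¼)*(-19) = -19/4 ≈ -4.7500)
M = -526115/4 (M = (-124498 - 19/4) - 7026 = -498011/4 - 7026 = -526115/4 ≈ -1.3153e+5)
p = -468211972/761895 (p = 9739/152379 + 153650/(-250) = 9739*(1/152379) + 153650*(-1/250) = 9739/152379 - 3073/5 = -468211972/761895 ≈ -614.54)
p - M = -468211972/761895 - 1*(-526115/4) = -468211972/761895 + 526115/4 = 398971540037/3047580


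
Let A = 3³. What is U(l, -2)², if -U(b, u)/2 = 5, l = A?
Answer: 100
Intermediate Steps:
A = 27
l = 27
U(b, u) = -10 (U(b, u) = -2*5 = -10)
U(l, -2)² = (-10)² = 100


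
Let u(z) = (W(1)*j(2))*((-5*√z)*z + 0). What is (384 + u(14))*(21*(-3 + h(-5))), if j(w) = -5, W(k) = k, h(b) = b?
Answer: -64512 - 58800*√14 ≈ -2.8452e+5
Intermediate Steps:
u(z) = 25*z^(3/2) (u(z) = (1*(-5))*((-5*√z)*z + 0) = -5*(-5*z^(3/2) + 0) = -(-25)*z^(3/2) = 25*z^(3/2))
(384 + u(14))*(21*(-3 + h(-5))) = (384 + 25*14^(3/2))*(21*(-3 - 5)) = (384 + 25*(14*√14))*(21*(-8)) = (384 + 350*√14)*(-168) = -64512 - 58800*√14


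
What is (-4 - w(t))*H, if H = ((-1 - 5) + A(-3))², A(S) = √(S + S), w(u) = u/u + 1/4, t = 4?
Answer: -315/2 + 63*I*√6 ≈ -157.5 + 154.32*I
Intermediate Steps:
w(u) = 5/4 (w(u) = 1 + 1*(¼) = 1 + ¼ = 5/4)
A(S) = √2*√S (A(S) = √(2*S) = √2*√S)
H = (-6 + I*√6)² (H = ((-1 - 5) + √2*√(-3))² = (-6 + √2*(I*√3))² = (-6 + I*√6)² ≈ 30.0 - 29.394*I)
(-4 - w(t))*H = (-4 - 1*5/4)*(6 - I*√6)² = (-4 - 5/4)*(6 - I*√6)² = -21*(6 - I*√6)²/4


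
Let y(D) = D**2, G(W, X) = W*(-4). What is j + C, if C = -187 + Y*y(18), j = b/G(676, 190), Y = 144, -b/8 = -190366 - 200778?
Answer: 589053/13 ≈ 45312.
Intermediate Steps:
b = 3129152 (b = -8*(-190366 - 200778) = -8*(-391144) = 3129152)
G(W, X) = -4*W
j = -15044/13 (j = 3129152/((-4*676)) = 3129152/(-2704) = 3129152*(-1/2704) = -15044/13 ≈ -1157.2)
C = 46469 (C = -187 + 144*18**2 = -187 + 144*324 = -187 + 46656 = 46469)
j + C = -15044/13 + 46469 = 589053/13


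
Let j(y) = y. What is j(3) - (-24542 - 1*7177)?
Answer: 31722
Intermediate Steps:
j(3) - (-24542 - 1*7177) = 3 - (-24542 - 1*7177) = 3 - (-24542 - 7177) = 3 - 1*(-31719) = 3 + 31719 = 31722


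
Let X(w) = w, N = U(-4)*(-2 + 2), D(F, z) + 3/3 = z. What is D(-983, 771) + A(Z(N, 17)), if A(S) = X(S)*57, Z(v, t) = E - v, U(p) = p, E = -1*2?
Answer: 656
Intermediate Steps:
D(F, z) = -1 + z
E = -2
N = 0 (N = -4*(-2 + 2) = -4*0 = 0)
Z(v, t) = -2 - v
A(S) = 57*S (A(S) = S*57 = 57*S)
D(-983, 771) + A(Z(N, 17)) = (-1 + 771) + 57*(-2 - 1*0) = 770 + 57*(-2 + 0) = 770 + 57*(-2) = 770 - 114 = 656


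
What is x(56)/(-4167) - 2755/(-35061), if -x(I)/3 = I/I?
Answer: 14796/186589 ≈ 0.079297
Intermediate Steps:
x(I) = -3 (x(I) = -3*I/I = -3*1 = -3)
x(56)/(-4167) - 2755/(-35061) = -3/(-4167) - 2755/(-35061) = -3*(-1/4167) - 2755*(-1/35061) = 1/1389 + 95/1209 = 14796/186589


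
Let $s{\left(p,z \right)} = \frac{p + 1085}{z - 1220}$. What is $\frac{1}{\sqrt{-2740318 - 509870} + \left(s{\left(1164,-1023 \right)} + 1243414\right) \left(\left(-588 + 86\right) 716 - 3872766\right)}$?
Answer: $- \frac{4412540221401441707}{23220419286894821577561829284408} - \frac{5031049 i \sqrt{90283}}{23220419286894821577561829284408} \approx -1.9003 \cdot 10^{-13} - 6.5102 \cdot 10^{-23} i$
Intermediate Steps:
$s{\left(p,z \right)} = \frac{1085 + p}{-1220 + z}$
$\frac{1}{\sqrt{-2740318 - 509870} + \left(s{\left(1164,-1023 \right)} + 1243414\right) \left(\left(-588 + 86\right) 716 - 3872766\right)} = \frac{1}{\sqrt{-2740318 - 509870} + \left(\frac{1085 + 1164}{-1220 - 1023} + 1243414\right) \left(\left(-588 + 86\right) 716 - 3872766\right)} = \frac{1}{\sqrt{-3250188} + \left(\frac{1}{-2243} \cdot 2249 + 1243414\right) \left(\left(-502\right) 716 - 3872766\right)} = \frac{1}{6 i \sqrt{90283} + \left(\left(- \frac{1}{2243}\right) 2249 + 1243414\right) \left(-359432 - 3872766\right)} = \frac{1}{6 i \sqrt{90283} + \left(- \frac{2249}{2243} + 1243414\right) \left(-4232198\right)} = \frac{1}{6 i \sqrt{90283} + \frac{2788975353}{2243} \left(-4232198\right)} = \frac{1}{6 i \sqrt{90283} - \frac{11803495911015894}{2243}} = \frac{1}{- \frac{11803495911015894}{2243} + 6 i \sqrt{90283}}$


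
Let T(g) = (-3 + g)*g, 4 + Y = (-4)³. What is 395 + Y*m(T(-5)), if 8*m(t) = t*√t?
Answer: 395 - 680*√10 ≈ -1755.3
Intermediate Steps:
Y = -68 (Y = -4 + (-4)³ = -4 - 64 = -68)
T(g) = g*(-3 + g)
m(t) = t^(3/2)/8 (m(t) = (t*√t)/8 = t^(3/2)/8)
395 + Y*m(T(-5)) = 395 - 17*(-5*(-3 - 5))^(3/2)/2 = 395 - 17*(-5*(-8))^(3/2)/2 = 395 - 17*40^(3/2)/2 = 395 - 17*80*√10/2 = 395 - 680*√10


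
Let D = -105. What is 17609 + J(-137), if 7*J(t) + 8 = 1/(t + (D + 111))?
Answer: 16146404/917 ≈ 17608.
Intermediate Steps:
J(t) = -8/7 + 1/(7*(6 + t)) (J(t) = -8/7 + 1/(7*(t + (-105 + 111))) = -8/7 + 1/(7*(t + 6)) = -8/7 + 1/(7*(6 + t)))
17609 + J(-137) = 17609 + (-47 - 8*(-137))/(7*(6 - 137)) = 17609 + (⅐)*(-47 + 1096)/(-131) = 17609 + (⅐)*(-1/131)*1049 = 17609 - 1049/917 = 16146404/917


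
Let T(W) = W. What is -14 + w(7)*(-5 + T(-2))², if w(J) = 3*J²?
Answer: 7189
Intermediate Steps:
-14 + w(7)*(-5 + T(-2))² = -14 + (3*7²)*(-5 - 2)² = -14 + (3*49)*(-7)² = -14 + 147*49 = -14 + 7203 = 7189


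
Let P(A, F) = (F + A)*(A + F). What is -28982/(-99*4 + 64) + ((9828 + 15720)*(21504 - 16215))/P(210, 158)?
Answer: 3049113617/2810048 ≈ 1085.1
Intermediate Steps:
P(A, F) = (A + F)² (P(A, F) = (A + F)*(A + F) = (A + F)²)
-28982/(-99*4 + 64) + ((9828 + 15720)*(21504 - 16215))/P(210, 158) = -28982/(-99*4 + 64) + ((9828 + 15720)*(21504 - 16215))/((210 + 158)²) = -28982/(-396 + 64) + (25548*5289)/(368²) = -28982/(-332) + 135123372/135424 = -28982*(-1/332) + 135123372*(1/135424) = 14491/166 + 33780843/33856 = 3049113617/2810048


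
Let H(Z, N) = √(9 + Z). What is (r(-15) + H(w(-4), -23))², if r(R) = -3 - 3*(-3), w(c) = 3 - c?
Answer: 100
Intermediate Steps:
r(R) = 6 (r(R) = -3 + 9 = 6)
(r(-15) + H(w(-4), -23))² = (6 + √(9 + (3 - 1*(-4))))² = (6 + √(9 + (3 + 4)))² = (6 + √(9 + 7))² = (6 + √16)² = (6 + 4)² = 10² = 100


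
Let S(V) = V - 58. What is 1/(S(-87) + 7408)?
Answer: 1/7263 ≈ 0.00013768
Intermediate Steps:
S(V) = -58 + V
1/(S(-87) + 7408) = 1/((-58 - 87) + 7408) = 1/(-145 + 7408) = 1/7263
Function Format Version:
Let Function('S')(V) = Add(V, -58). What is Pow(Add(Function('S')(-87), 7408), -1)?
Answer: Rational(1, 7263) ≈ 0.00013768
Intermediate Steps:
Function('S')(V) = Add(-58, V)
Pow(Add(Function('S')(-87), 7408), -1) = Pow(Add(Add(-58, -87), 7408), -1) = Pow(Add(-145, 7408), -1) = Pow(7263, -1) = Rational(1, 7263)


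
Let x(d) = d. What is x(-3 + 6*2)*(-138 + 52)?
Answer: -774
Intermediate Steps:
x(-3 + 6*2)*(-138 + 52) = (-3 + 6*2)*(-138 + 52) = (-3 + 12)*(-86) = 9*(-86) = -774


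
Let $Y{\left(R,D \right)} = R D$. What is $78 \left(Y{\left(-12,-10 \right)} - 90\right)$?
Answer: $2340$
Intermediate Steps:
$Y{\left(R,D \right)} = D R$
$78 \left(Y{\left(-12,-10 \right)} - 90\right) = 78 \left(\left(-10\right) \left(-12\right) - 90\right) = 78 \left(120 - 90\right) = 78 \cdot 30 = 2340$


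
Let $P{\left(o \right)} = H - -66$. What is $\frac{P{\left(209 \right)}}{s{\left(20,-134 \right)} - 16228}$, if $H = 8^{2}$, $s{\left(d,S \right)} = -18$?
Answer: $- \frac{65}{8123} \approx -0.008002$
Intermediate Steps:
$H = 64$
$P{\left(o \right)} = 130$ ($P{\left(o \right)} = 64 - -66 = 64 + 66 = 130$)
$\frac{P{\left(209 \right)}}{s{\left(20,-134 \right)} - 16228} = \frac{130}{-18 - 16228} = \frac{130}{-16246} = 130 \left(- \frac{1}{16246}\right) = - \frac{65}{8123}$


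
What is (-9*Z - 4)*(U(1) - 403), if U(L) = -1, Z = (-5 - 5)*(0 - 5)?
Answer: 183416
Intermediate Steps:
Z = 50 (Z = -10*(-5) = 50)
(-9*Z - 4)*(U(1) - 403) = (-9*50 - 4)*(-1 - 403) = (-450 - 4)*(-404) = -454*(-404) = 183416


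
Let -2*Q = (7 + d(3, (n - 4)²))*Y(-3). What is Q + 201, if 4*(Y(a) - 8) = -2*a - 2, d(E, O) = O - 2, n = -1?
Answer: 66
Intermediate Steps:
d(E, O) = -2 + O
Y(a) = 15/2 - a/2 (Y(a) = 8 + (-2*a - 2)/4 = 8 + (-2 - 2*a)/4 = 8 + (-½ - a/2) = 15/2 - a/2)
Q = -135 (Q = -(7 + (-2 + (-1 - 4)²))*(15/2 - ½*(-3))/2 = -(7 + (-2 + (-5)²))*(15/2 + 3/2)/2 = -(7 + (-2 + 25))*9/2 = -(7 + 23)*9/2 = -15*9 = -½*270 = -135)
Q + 201 = -135 + 201 = 66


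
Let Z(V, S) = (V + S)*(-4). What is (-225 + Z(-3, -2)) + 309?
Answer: 104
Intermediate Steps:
Z(V, S) = -4*S - 4*V (Z(V, S) = (S + V)*(-4) = -4*S - 4*V)
(-225 + Z(-3, -2)) + 309 = (-225 + (-4*(-2) - 4*(-3))) + 309 = (-225 + (8 + 12)) + 309 = (-225 + 20) + 309 = -205 + 309 = 104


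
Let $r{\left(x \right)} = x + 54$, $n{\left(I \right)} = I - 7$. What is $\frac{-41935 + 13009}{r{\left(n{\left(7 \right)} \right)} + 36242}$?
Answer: $- \frac{14463}{18148} \approx -0.79695$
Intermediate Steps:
$n{\left(I \right)} = -7 + I$
$r{\left(x \right)} = 54 + x$
$\frac{-41935 + 13009}{r{\left(n{\left(7 \right)} \right)} + 36242} = \frac{-41935 + 13009}{\left(54 + \left(-7 + 7\right)\right) + 36242} = - \frac{28926}{\left(54 + 0\right) + 36242} = - \frac{28926}{54 + 36242} = - \frac{28926}{36296} = \left(-28926\right) \frac{1}{36296} = - \frac{14463}{18148}$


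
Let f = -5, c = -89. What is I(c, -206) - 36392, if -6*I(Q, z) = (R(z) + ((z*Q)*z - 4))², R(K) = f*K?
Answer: -7128249861818/3 ≈ -2.3761e+12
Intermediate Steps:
R(K) = -5*K
I(Q, z) = -(-4 - 5*z + Q*z²)²/6 (I(Q, z) = -(-5*z + ((z*Q)*z - 4))²/6 = -(-5*z + ((Q*z)*z - 4))²/6 = -(-5*z + (Q*z² - 4))²/6 = -(-5*z + (-4 + Q*z²))²/6 = -(-4 - 5*z + Q*z²)²/6)
I(c, -206) - 36392 = -(4 + 5*(-206) - 1*(-89)*(-206)²)²/6 - 36392 = -(4 - 1030 - 1*(-89)*42436)²/6 - 36392 = -(4 - 1030 + 3776804)²/6 - 36392 = -⅙*3775778² - 36392 = -⅙*14256499505284 - 36392 = -7128249752642/3 - 36392 = -7128249861818/3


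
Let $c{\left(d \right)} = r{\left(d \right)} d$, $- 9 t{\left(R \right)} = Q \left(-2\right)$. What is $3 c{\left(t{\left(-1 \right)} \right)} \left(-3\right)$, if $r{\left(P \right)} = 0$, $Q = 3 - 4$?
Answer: $0$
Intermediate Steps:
$Q = -1$
$t{\left(R \right)} = - \frac{2}{9}$ ($t{\left(R \right)} = - \frac{\left(-1\right) \left(-2\right)}{9} = \left(- \frac{1}{9}\right) 2 = - \frac{2}{9}$)
$c{\left(d \right)} = 0$ ($c{\left(d \right)} = 0 d = 0$)
$3 c{\left(t{\left(-1 \right)} \right)} \left(-3\right) = 3 \cdot 0 \left(-3\right) = 0 \left(-3\right) = 0$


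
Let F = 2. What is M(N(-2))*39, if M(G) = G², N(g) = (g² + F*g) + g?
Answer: 156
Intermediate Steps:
N(g) = g² + 3*g (N(g) = (g² + 2*g) + g = g² + 3*g)
M(N(-2))*39 = (-2*(3 - 2))²*39 = (-2*1)²*39 = (-2)²*39 = 4*39 = 156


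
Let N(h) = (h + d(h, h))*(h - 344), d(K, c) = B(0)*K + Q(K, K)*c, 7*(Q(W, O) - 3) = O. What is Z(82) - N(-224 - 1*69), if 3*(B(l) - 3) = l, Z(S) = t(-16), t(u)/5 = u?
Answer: 6505692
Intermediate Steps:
t(u) = 5*u
Q(W, O) = 3 + O/7
Z(S) = -80 (Z(S) = 5*(-16) = -80)
B(l) = 3 + l/3
d(K, c) = 3*K + c*(3 + K/7) (d(K, c) = (3 + (⅓)*0)*K + (3 + K/7)*c = (3 + 0)*K + c*(3 + K/7) = 3*K + c*(3 + K/7))
N(h) = (-344 + h)*(4*h + h*(21 + h)/7) (N(h) = (h + (3*h + h*(21 + h)/7))*(h - 344) = (4*h + h*(21 + h)/7)*(-344 + h) = (-344 + h)*(4*h + h*(21 + h)/7))
Z(82) - N(-224 - 1*69) = -80 - (-224 - 1*69)*(-16856 + (-224 - 1*69)² - 295*(-224 - 1*69))/7 = -80 - (-224 - 69)*(-16856 + (-224 - 69)² - 295*(-224 - 69))/7 = -80 - (-293)*(-16856 + (-293)² - 295*(-293))/7 = -80 - (-293)*(-16856 + 85849 + 86435)/7 = -80 - (-293)*155428/7 = -80 - 1*(-6505772) = -80 + 6505772 = 6505692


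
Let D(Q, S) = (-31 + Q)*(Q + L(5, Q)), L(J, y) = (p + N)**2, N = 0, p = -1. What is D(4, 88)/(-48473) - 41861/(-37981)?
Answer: 2034255688/1841053013 ≈ 1.1049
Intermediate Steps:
L(J, y) = 1 (L(J, y) = (-1 + 0)**2 = (-1)**2 = 1)
D(Q, S) = (1 + Q)*(-31 + Q) (D(Q, S) = (-31 + Q)*(Q + 1) = (-31 + Q)*(1 + Q) = (1 + Q)*(-31 + Q))
D(4, 88)/(-48473) - 41861/(-37981) = (-31 + 4**2 - 30*4)/(-48473) - 41861/(-37981) = (-31 + 16 - 120)*(-1/48473) - 41861*(-1/37981) = -135*(-1/48473) + 41861/37981 = 135/48473 + 41861/37981 = 2034255688/1841053013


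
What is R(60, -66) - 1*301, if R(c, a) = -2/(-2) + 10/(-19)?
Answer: -5710/19 ≈ -300.53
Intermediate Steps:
R(c, a) = 9/19 (R(c, a) = -2*(-1/2) + 10*(-1/19) = 1 - 10/19 = 9/19)
R(60, -66) - 1*301 = 9/19 - 1*301 = 9/19 - 301 = -5710/19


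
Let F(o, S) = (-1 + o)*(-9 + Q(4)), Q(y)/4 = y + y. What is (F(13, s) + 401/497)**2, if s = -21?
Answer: 18926330329/247009 ≈ 76622.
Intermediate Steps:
Q(y) = 8*y (Q(y) = 4*(y + y) = 4*(2*y) = 8*y)
F(o, S) = -23 + 23*o (F(o, S) = (-1 + o)*(-9 + 8*4) = (-1 + o)*(-9 + 32) = (-1 + o)*23 = -23 + 23*o)
(F(13, s) + 401/497)**2 = ((-23 + 23*13) + 401/497)**2 = ((-23 + 299) + 401*(1/497))**2 = (276 + 401/497)**2 = (137573/497)**2 = 18926330329/247009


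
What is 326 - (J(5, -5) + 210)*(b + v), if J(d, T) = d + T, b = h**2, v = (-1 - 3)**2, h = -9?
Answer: -20044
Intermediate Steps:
v = 16 (v = (-4)**2 = 16)
b = 81 (b = (-9)**2 = 81)
J(d, T) = T + d
326 - (J(5, -5) + 210)*(b + v) = 326 - ((-5 + 5) + 210)*(81 + 16) = 326 - (0 + 210)*97 = 326 - 210*97 = 326 - 1*20370 = 326 - 20370 = -20044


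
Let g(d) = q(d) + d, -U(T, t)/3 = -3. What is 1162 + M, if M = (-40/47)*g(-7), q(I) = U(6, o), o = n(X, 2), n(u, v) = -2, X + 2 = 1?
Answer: 54534/47 ≈ 1160.3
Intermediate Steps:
X = -1 (X = -2 + 1 = -1)
o = -2
U(T, t) = 9 (U(T, t) = -3*(-3) = 9)
q(I) = 9
g(d) = 9 + d
M = -80/47 (M = (-40/47)*(9 - 7) = -40*1/47*2 = -40/47*2 = -80/47 ≈ -1.7021)
1162 + M = 1162 - 80/47 = 54534/47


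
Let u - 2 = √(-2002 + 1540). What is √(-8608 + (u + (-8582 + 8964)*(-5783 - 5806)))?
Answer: √(-4435604 + I*√462) ≈ 0.005 + 2106.1*I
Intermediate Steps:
u = 2 + I*√462 (u = 2 + √(-2002 + 1540) = 2 + √(-462) = 2 + I*√462 ≈ 2.0 + 21.494*I)
√(-8608 + (u + (-8582 + 8964)*(-5783 - 5806))) = √(-8608 + ((2 + I*√462) + (-8582 + 8964)*(-5783 - 5806))) = √(-8608 + ((2 + I*√462) + 382*(-11589))) = √(-8608 + ((2 + I*√462) - 4426998)) = √(-8608 + (-4426996 + I*√462)) = √(-4435604 + I*√462)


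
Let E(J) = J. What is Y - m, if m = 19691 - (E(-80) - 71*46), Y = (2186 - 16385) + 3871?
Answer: -33365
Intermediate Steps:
Y = -10328 (Y = -14199 + 3871 = -10328)
m = 23037 (m = 19691 - (-80 - 71*46) = 19691 - (-80 - 3266) = 19691 - 1*(-3346) = 19691 + 3346 = 23037)
Y - m = -10328 - 1*23037 = -10328 - 23037 = -33365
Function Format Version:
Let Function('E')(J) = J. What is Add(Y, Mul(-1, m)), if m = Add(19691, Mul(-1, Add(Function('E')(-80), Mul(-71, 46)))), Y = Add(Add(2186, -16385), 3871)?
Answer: -33365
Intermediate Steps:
Y = -10328 (Y = Add(-14199, 3871) = -10328)
m = 23037 (m = Add(19691, Mul(-1, Add(-80, Mul(-71, 46)))) = Add(19691, Mul(-1, Add(-80, -3266))) = Add(19691, Mul(-1, -3346)) = Add(19691, 3346) = 23037)
Add(Y, Mul(-1, m)) = Add(-10328, Mul(-1, 23037)) = Add(-10328, -23037) = -33365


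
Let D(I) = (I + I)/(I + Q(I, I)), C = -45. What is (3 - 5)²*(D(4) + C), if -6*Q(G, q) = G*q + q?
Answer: -132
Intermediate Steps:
Q(G, q) = -q/6 - G*q/6 (Q(G, q) = -(G*q + q)/6 = -(q + G*q)/6 = -q/6 - G*q/6)
D(I) = 2*I/(I - I*(1 + I)/6) (D(I) = (I + I)/(I - I*(1 + I)/6) = (2*I)/(I - I*(1 + I)/6) = 2*I/(I - I*(1 + I)/6))
(3 - 5)²*(D(4) + C) = (3 - 5)²*(-12/(-5 + 4) - 45) = (-2)²*(-12/(-1) - 45) = 4*(-12*(-1) - 45) = 4*(12 - 45) = 4*(-33) = -132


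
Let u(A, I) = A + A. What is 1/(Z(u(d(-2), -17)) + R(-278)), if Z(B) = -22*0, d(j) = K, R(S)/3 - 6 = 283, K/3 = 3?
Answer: 1/867 ≈ 0.0011534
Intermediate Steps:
K = 9 (K = 3*3 = 9)
R(S) = 867 (R(S) = 18 + 3*283 = 18 + 849 = 867)
d(j) = 9
u(A, I) = 2*A
Z(B) = 0
1/(Z(u(d(-2), -17)) + R(-278)) = 1/(0 + 867) = 1/867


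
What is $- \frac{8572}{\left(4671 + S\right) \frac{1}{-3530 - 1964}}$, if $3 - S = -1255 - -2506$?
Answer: $\frac{47094568}{3423} \approx 13758.0$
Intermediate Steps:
$S = -1248$ ($S = 3 - \left(-1255 - -2506\right) = 3 - \left(-1255 + 2506\right) = 3 - 1251 = -1248$)
$- \frac{8572}{\left(4671 + S\right) \frac{1}{-3530 - 1964}} = - \frac{8572}{\left(4671 - 1248\right) \frac{1}{-3530 - 1964}} = - \frac{8572}{3423 \frac{1}{-5494}} = - \frac{8572}{3423 \left(- \frac{1}{5494}\right)} = - \frac{8572}{- \frac{3423}{5494}} = \left(-8572\right) \left(- \frac{5494}{3423}\right) = \frac{47094568}{3423}$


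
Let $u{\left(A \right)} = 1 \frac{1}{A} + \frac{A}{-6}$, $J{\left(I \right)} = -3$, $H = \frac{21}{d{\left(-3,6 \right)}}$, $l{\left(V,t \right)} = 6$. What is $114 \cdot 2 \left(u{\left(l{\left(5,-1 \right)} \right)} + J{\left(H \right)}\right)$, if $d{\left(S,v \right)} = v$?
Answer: $-874$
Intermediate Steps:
$H = \frac{7}{2}$ ($H = \frac{21}{6} = 21 \cdot \frac{1}{6} = \frac{7}{2} \approx 3.5$)
$u{\left(A \right)} = \frac{1}{A} - \frac{A}{6}$ ($u{\left(A \right)} = \frac{1}{A} + A \left(- \frac{1}{6}\right) = \frac{1}{A} - \frac{A}{6}$)
$114 \cdot 2 \left(u{\left(l{\left(5,-1 \right)} \right)} + J{\left(H \right)}\right) = 114 \cdot 2 \left(\left(\frac{1}{6} - 1\right) - 3\right) = 228 \left(\left(\frac{1}{6} - 1\right) - 3\right) = 228 \left(- \frac{5}{6} - 3\right) = 228 \left(- \frac{23}{6}\right) = -874$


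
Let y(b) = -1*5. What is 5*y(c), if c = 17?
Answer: -25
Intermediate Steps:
y(b) = -5
5*y(c) = 5*(-5) = -25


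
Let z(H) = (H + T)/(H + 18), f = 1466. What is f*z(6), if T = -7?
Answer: -733/12 ≈ -61.083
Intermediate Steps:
z(H) = (-7 + H)/(18 + H) (z(H) = (H - 7)/(H + 18) = (-7 + H)/(18 + H))
f*z(6) = 1466*((-7 + 6)/(18 + 6)) = 1466*(-1/24) = -733/12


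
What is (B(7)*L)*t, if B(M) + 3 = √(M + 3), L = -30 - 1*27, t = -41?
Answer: -7011 + 2337*√10 ≈ 379.24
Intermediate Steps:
L = -57 (L = -30 - 27 = -57)
B(M) = -3 + √(3 + M) (B(M) = -3 + √(M + 3) = -3 + √(3 + M))
(B(7)*L)*t = ((-3 + √(3 + 7))*(-57))*(-41) = ((-3 + √10)*(-57))*(-41) = (171 - 57*√10)*(-41) = -7011 + 2337*√10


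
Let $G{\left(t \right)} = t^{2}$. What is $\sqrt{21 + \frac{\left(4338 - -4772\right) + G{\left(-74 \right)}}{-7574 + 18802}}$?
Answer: $\frac{\sqrt{702799818}}{5614} \approx 4.7222$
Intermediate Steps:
$\sqrt{21 + \frac{\left(4338 - -4772\right) + G{\left(-74 \right)}}{-7574 + 18802}} = \sqrt{21 + \frac{\left(4338 - -4772\right) + \left(-74\right)^{2}}{-7574 + 18802}} = \sqrt{21 + \frac{\left(4338 + 4772\right) + 5476}{11228}} = \sqrt{21 + \left(9110 + 5476\right) \frac{1}{11228}} = \sqrt{21 + 14586 \cdot \frac{1}{11228}} = \sqrt{21 + \frac{7293}{5614}} = \sqrt{\frac{125187}{5614}} = \frac{\sqrt{702799818}}{5614}$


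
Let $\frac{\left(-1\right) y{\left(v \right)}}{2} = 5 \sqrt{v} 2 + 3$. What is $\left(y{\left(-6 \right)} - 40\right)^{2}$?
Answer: $-284 + 1840 i \sqrt{6} \approx -284.0 + 4507.1 i$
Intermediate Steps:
$y{\left(v \right)} = -6 - 20 \sqrt{v}$ ($y{\left(v \right)} = - 2 \left(5 \sqrt{v} 2 + 3\right) = - 2 \left(10 \sqrt{v} + 3\right) = - 2 \left(3 + 10 \sqrt{v}\right) = -6 - 20 \sqrt{v}$)
$\left(y{\left(-6 \right)} - 40\right)^{2} = \left(\left(-6 - 20 \sqrt{-6}\right) - 40\right)^{2} = \left(\left(-6 - 20 i \sqrt{6}\right) - 40\right)^{2} = \left(-46 - 20 i \sqrt{6}\right)^{2}$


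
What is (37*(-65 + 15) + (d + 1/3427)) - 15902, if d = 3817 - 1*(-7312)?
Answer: -22697020/3427 ≈ -6623.0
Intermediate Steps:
d = 11129 (d = 3817 + 7312 = 11129)
(37*(-65 + 15) + (d + 1/3427)) - 15902 = (37*(-65 + 15) + (11129 + 1/3427)) - 15902 = (37*(-50) + (11129 + 1/3427)) - 15902 = (-1850 + 38139084/3427) - 15902 = 31799134/3427 - 15902 = -22697020/3427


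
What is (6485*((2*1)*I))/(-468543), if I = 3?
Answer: -12970/156181 ≈ -0.083045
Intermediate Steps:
(6485*((2*1)*I))/(-468543) = (6485*((2*1)*3))/(-468543) = (6485*(2*3))*(-1/468543) = (6485*6)*(-1/468543) = 38910*(-1/468543) = -12970/156181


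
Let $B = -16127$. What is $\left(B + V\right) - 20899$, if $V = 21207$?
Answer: $-15819$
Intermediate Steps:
$\left(B + V\right) - 20899 = \left(-16127 + 21207\right) - 20899 = 5080 - 20899 = -15819$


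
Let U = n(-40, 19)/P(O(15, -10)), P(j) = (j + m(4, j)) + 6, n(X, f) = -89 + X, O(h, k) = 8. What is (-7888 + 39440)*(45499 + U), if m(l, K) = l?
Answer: 4306074976/3 ≈ 1.4354e+9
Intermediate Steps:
P(j) = 10 + j (P(j) = (j + 4) + 6 = (4 + j) + 6 = 10 + j)
U = -43/6 (U = (-89 - 40)/(10 + 8) = -129/18 = -129*1/18 = -43/6 ≈ -7.1667)
(-7888 + 39440)*(45499 + U) = (-7888 + 39440)*(45499 - 43/6) = 31552*(272951/6) = 4306074976/3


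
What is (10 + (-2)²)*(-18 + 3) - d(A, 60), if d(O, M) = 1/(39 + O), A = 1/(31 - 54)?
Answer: -188183/896 ≈ -210.03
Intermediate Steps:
A = -1/23 (A = 1/(-23) = -1/23 ≈ -0.043478)
(10 + (-2)²)*(-18 + 3) - d(A, 60) = (10 + (-2)²)*(-18 + 3) - 1/(39 - 1/23) = (10 + 4)*(-15) - 1/896/23 = 14*(-15) - 1*23/896 = -210 - 23/896 = -188183/896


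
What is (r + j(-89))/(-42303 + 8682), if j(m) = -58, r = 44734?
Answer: -14892/11207 ≈ -1.3288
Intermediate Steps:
(r + j(-89))/(-42303 + 8682) = (44734 - 58)/(-42303 + 8682) = 44676/(-33621) = 44676*(-1/33621) = -14892/11207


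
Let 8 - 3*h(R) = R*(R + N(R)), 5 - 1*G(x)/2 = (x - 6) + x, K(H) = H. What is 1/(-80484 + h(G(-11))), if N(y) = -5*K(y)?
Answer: -3/224020 ≈ -1.3392e-5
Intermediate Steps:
N(y) = -5*y
G(x) = 22 - 4*x (G(x) = 10 - 2*((x - 6) + x) = 10 - 2*((-6 + x) + x) = 10 - 2*(-6 + 2*x) = 10 + (12 - 4*x) = 22 - 4*x)
h(R) = 8/3 + 4*R²/3 (h(R) = 8/3 - R*(R - 5*R)/3 = 8/3 - R*(-4*R)/3 = 8/3 - (-4)*R²/3 = 8/3 + 4*R²/3)
1/(-80484 + h(G(-11))) = 1/(-80484 + (8/3 + 4*(22 - 4*(-11))²/3)) = 1/(-80484 + (8/3 + 4*(22 + 44)²/3)) = 1/(-80484 + (8/3 + (4/3)*66²)) = 1/(-80484 + (8/3 + (4/3)*4356)) = 1/(-80484 + (8/3 + 5808)) = 1/(-80484 + 17432/3) = 1/(-224020/3) = -3/224020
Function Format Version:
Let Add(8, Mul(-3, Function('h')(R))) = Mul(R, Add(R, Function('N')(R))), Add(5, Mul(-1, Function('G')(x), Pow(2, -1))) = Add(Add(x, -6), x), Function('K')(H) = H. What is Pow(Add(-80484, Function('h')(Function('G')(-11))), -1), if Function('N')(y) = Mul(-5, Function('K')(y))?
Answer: Rational(-3, 224020) ≈ -1.3392e-5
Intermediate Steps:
Function('N')(y) = Mul(-5, y)
Function('G')(x) = Add(22, Mul(-4, x)) (Function('G')(x) = Add(10, Mul(-2, Add(Add(x, -6), x))) = Add(10, Mul(-2, Add(Add(-6, x), x))) = Add(10, Mul(-2, Add(-6, Mul(2, x)))) = Add(10, Add(12, Mul(-4, x))) = Add(22, Mul(-4, x)))
Function('h')(R) = Add(Rational(8, 3), Mul(Rational(4, 3), Pow(R, 2))) (Function('h')(R) = Add(Rational(8, 3), Mul(Rational(-1, 3), Mul(R, Add(R, Mul(-5, R))))) = Add(Rational(8, 3), Mul(Rational(-1, 3), Mul(R, Mul(-4, R)))) = Add(Rational(8, 3), Mul(Rational(-1, 3), Mul(-4, Pow(R, 2)))) = Add(Rational(8, 3), Mul(Rational(4, 3), Pow(R, 2))))
Pow(Add(-80484, Function('h')(Function('G')(-11))), -1) = Pow(Add(-80484, Add(Rational(8, 3), Mul(Rational(4, 3), Pow(Add(22, Mul(-4, -11)), 2)))), -1) = Pow(Add(-80484, Add(Rational(8, 3), Mul(Rational(4, 3), Pow(Add(22, 44), 2)))), -1) = Pow(Add(-80484, Add(Rational(8, 3), Mul(Rational(4, 3), Pow(66, 2)))), -1) = Pow(Add(-80484, Add(Rational(8, 3), Mul(Rational(4, 3), 4356))), -1) = Pow(Add(-80484, Add(Rational(8, 3), 5808)), -1) = Pow(Add(-80484, Rational(17432, 3)), -1) = Pow(Rational(-224020, 3), -1) = Rational(-3, 224020)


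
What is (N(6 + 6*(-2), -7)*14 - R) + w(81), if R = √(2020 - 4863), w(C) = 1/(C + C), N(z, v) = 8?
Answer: 18145/162 - I*√2843 ≈ 112.01 - 53.32*I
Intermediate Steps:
w(C) = 1/(2*C)
R = I*√2843 (R = √(-2843) = I*√2843 ≈ 53.32*I)
(N(6 + 6*(-2), -7)*14 - R) + w(81) = (8*14 - I*√2843) + (½)/81 = (112 - I*√2843) + (½)*(1/81) = (112 - I*√2843) + 1/162 = 18145/162 - I*√2843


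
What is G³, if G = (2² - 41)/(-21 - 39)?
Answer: 50653/216000 ≈ 0.23450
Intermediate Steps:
G = 37/60 (G = (4 - 41)/(-60) = -37*(-1/60) = 37/60 ≈ 0.61667)
G³ = (37/60)³ = 50653/216000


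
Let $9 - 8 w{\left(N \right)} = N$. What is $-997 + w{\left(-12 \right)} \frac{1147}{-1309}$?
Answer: $- \frac{1494953}{1496} \approx -999.3$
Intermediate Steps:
$w{\left(N \right)} = \frac{9}{8} - \frac{N}{8}$
$-997 + w{\left(-12 \right)} \frac{1147}{-1309} = -997 + \left(\frac{9}{8} - - \frac{3}{2}\right) \frac{1147}{-1309} = -997 + \left(\frac{9}{8} + \frac{3}{2}\right) 1147 \left(- \frac{1}{1309}\right) = -997 + \frac{21}{8} \left(- \frac{1147}{1309}\right) = -997 - \frac{3441}{1496} = - \frac{1494953}{1496}$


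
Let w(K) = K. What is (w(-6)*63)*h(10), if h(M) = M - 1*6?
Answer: -1512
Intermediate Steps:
h(M) = -6 + M (h(M) = M - 6 = -6 + M)
(w(-6)*63)*h(10) = (-6*63)*(-6 + 10) = -378*4 = -1512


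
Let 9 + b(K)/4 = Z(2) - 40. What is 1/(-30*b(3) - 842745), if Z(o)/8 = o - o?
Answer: -1/836865 ≈ -1.1949e-6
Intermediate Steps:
Z(o) = 0 (Z(o) = 8*(o - o) = 8*0 = 0)
b(K) = -196 (b(K) = -36 + 4*(0 - 40) = -36 + 4*(-40) = -36 - 160 = -196)
1/(-30*b(3) - 842745) = 1/(-30*(-196) - 842745) = 1/(5880 - 842745) = 1/(-836865) = -1/836865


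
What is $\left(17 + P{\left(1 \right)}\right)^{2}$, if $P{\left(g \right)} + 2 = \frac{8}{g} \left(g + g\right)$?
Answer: $961$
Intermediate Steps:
$P{\left(g \right)} = 14$ ($P{\left(g \right)} = -2 + \frac{8}{g} \left(g + g\right) = -2 + \frac{8}{g} 2 g = -2 + 16 = 14$)
$\left(17 + P{\left(1 \right)}\right)^{2} = \left(17 + 14\right)^{2} = 31^{2} = 961$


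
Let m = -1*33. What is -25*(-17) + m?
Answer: 392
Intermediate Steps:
m = -33
-25*(-17) + m = -25*(-17) - 33 = 425 - 33 = 392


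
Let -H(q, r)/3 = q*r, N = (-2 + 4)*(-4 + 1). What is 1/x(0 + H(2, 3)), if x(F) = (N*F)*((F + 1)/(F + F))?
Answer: 1/51 ≈ 0.019608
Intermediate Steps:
N = -6 (N = 2*(-3) = -6)
H(q, r) = -3*q*r
x(F) = -3 - 3*F (x(F) = (-6*F)*((F + 1)/(F + F)) = (-6*F)*((1 + F)/((2*F))) = (-6*F)*((1 + F)*(1/(2*F))) = (-6*F)*((1 + F)/(2*F)) = -3 - 3*F)
1/x(0 + H(2, 3)) = 1/(-3 - 3*(0 - 3*2*3)) = 1/(-3 - 3*(0 - 18)) = 1/(-3 - 3*(-18)) = 1/(-3 + 54) = 1/51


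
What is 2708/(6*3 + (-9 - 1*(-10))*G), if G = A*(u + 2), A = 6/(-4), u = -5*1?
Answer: 5416/45 ≈ 120.36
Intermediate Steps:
u = -5
A = -3/2 (A = 6*(-¼) = -3/2 ≈ -1.5000)
G = 9/2 (G = -3*(-5 + 2)/2 = -3/2*(-3) = 9/2 ≈ 4.5000)
2708/(6*3 + (-9 - 1*(-10))*G) = 2708/(6*3 + (-9 - 1*(-10))*(9/2)) = 2708/(18 + (-9 + 10)*(9/2)) = 2708/(18 + 1*(9/2)) = 2708/(18 + 9/2) = 2708/(45/2) = 2708*(2/45) = 5416/45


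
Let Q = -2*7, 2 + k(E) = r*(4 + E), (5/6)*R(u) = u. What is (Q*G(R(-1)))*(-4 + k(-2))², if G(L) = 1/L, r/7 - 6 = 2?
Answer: 393260/3 ≈ 1.3109e+5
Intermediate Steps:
r = 56 (r = 42 + 7*2 = 42 + 14 = 56)
R(u) = 6*u/5
G(L) = 1/L
k(E) = 222 + 56*E (k(E) = -2 + 56*(4 + E) = -2 + (224 + 56*E) = 222 + 56*E)
Q = -14
(Q*G(R(-1)))*(-4 + k(-2))² = (-14/((6/5)*(-1)))*(-4 + (222 + 56*(-2)))² = (-14/(-6/5))*(-4 + (222 - 112))² = (-14*(-⅚))*(-4 + 110)² = (35/3)*106² = (35/3)*11236 = 393260/3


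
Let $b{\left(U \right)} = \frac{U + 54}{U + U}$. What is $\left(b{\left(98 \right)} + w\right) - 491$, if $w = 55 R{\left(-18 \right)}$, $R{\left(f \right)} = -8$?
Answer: $- \frac{45581}{49} \approx -930.22$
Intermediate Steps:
$b{\left(U \right)} = \frac{54 + U}{2 U}$
$w = -440$ ($w = 55 \left(-8\right) = -440$)
$\left(b{\left(98 \right)} + w\right) - 491 = \left(\frac{54 + 98}{2 \cdot 98} - 440\right) - 491 = \left(\frac{1}{2} \cdot \frac{1}{98} \cdot 152 - 440\right) + \left(\left(6400 - 4318\right) - 2573\right) = \left(\frac{38}{49} - 440\right) + \left(2082 - 2573\right) = - \frac{21522}{49} - 491 = - \frac{45581}{49}$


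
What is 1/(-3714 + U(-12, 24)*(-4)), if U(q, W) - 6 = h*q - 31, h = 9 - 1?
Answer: -1/3230 ≈ -0.00030960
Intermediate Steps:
h = 8
U(q, W) = -25 + 8*q (U(q, W) = 6 + (8*q - 31) = 6 + (-31 + 8*q) = -25 + 8*q)
1/(-3714 + U(-12, 24)*(-4)) = 1/(-3714 + (-25 + 8*(-12))*(-4)) = 1/(-3714 + (-25 - 96)*(-4)) = 1/(-3714 - 121*(-4)) = 1/(-3714 + 484) = 1/(-3230) = -1/3230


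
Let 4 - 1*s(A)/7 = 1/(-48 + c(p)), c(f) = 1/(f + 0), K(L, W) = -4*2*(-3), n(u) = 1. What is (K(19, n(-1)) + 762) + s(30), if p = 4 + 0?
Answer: 155502/191 ≈ 814.15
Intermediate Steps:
p = 4
K(L, W) = 24 (K(L, W) = -8*(-3) = 24)
c(f) = 1/f
s(A) = 5376/191 (s(A) = 28 - 7/(-48 + 1/4) = 28 - 7/(-191/4) = 28 - 7*(-4/191) = 28 + 28/191 = 5376/191)
(K(19, n(-1)) + 762) + s(30) = (24 + 762) + 5376/191 = 786 + 5376/191 = 155502/191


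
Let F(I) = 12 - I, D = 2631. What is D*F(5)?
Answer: 18417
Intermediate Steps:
D*F(5) = 2631*(12 - 1*5) = 2631*(12 - 5) = 2631*7 = 18417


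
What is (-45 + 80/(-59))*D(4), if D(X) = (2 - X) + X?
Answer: -5470/59 ≈ -92.712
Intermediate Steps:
D(X) = 2
(-45 + 80/(-59))*D(4) = (-45 + 80/(-59))*2 = (-45 + 80*(-1/59))*2 = (-45 - 80/59)*2 = -2735/59*2 = -5470/59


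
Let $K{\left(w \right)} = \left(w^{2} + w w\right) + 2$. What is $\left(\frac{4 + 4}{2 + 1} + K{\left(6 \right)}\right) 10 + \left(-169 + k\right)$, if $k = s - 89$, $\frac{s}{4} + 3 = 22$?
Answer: $\frac{1754}{3} \approx 584.67$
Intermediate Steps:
$s = 76$ ($s = -12 + 4 \cdot 22 = -12 + 88 = 76$)
$k = -13$ ($k = 76 - 89 = -13$)
$K{\left(w \right)} = 2 + 2 w^{2}$ ($K{\left(w \right)} = \left(w^{2} + w^{2}\right) + 2 = 2 w^{2} + 2 = 2 + 2 w^{2}$)
$\left(\frac{4 + 4}{2 + 1} + K{\left(6 \right)}\right) 10 + \left(-169 + k\right) = \left(\frac{4 + 4}{2 + 1} + \left(2 + 2 \cdot 6^{2}\right)\right) 10 - 182 = \left(\frac{8}{3} + \left(2 + 2 \cdot 36\right)\right) 10 - 182 = \left(8 \cdot \frac{1}{3} + \left(2 + 72\right)\right) 10 - 182 = \left(\frac{8}{3} + 74\right) 10 - 182 = \frac{230}{3} \cdot 10 - 182 = \frac{2300}{3} - 182 = \frac{1754}{3}$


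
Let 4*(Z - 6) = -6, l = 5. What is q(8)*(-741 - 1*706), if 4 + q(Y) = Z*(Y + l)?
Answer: -157723/2 ≈ -78862.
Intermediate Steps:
Z = 9/2 (Z = 6 + (¼)*(-6) = 6 - 3/2 = 9/2 ≈ 4.5000)
q(Y) = 37/2 + 9*Y/2 (q(Y) = -4 + 9*(Y + 5)/2 = -4 + 9*(5 + Y)/2 = -4 + (45/2 + 9*Y/2) = 37/2 + 9*Y/2)
q(8)*(-741 - 1*706) = (37/2 + (9/2)*8)*(-741 - 1*706) = (37/2 + 36)*(-741 - 706) = (109/2)*(-1447) = -157723/2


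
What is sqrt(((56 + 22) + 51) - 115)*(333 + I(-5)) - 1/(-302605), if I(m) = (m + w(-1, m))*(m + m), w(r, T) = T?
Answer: 1/302605 + 433*sqrt(14) ≈ 1620.1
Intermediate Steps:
I(m) = 4*m**2 (I(m) = (m + m)*(m + m) = (2*m)*(2*m) = 4*m**2)
sqrt(((56 + 22) + 51) - 115)*(333 + I(-5)) - 1/(-302605) = sqrt(((56 + 22) + 51) - 115)*(333 + 4*(-5)**2) - 1/(-302605) = sqrt((78 + 51) - 115)*(333 + 4*25) - 1*(-1/302605) = sqrt(129 - 115)*(333 + 100) + 1/302605 = sqrt(14)*433 + 1/302605 = 433*sqrt(14) + 1/302605 = 1/302605 + 433*sqrt(14)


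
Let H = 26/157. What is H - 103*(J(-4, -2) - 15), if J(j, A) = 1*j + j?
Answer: 371959/157 ≈ 2369.2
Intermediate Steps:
J(j, A) = 2*j (J(j, A) = j + j = 2*j)
H = 26/157 (H = 26*(1/157) = 26/157 ≈ 0.16561)
H - 103*(J(-4, -2) - 15) = 26/157 - 103*(2*(-4) - 15) = 26/157 - 103*(-8 - 15) = 26/157 - 103*(-23) = 26/157 + 2369 = 371959/157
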